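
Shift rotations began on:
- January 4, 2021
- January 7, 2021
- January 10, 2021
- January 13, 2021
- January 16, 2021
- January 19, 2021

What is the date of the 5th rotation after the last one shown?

February 3, 2021

The spacing is 3, 3, 3, 3, 3 days — always 3 days.
January 19, 2021 + 3 days = January 22, 2021.
January 22, 2021 + 3 days = January 25, 2021.
January 25, 2021 + 3 days = January 28, 2021.
January 28, 2021 + 3 days = January 31, 2021.
January 31, 2021 + 3 days = February 3, 2021.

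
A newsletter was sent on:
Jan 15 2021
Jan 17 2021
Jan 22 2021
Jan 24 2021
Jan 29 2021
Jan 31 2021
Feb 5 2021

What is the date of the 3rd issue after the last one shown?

Feb 14 2021

Gaps: 2, 5, 2, 5, 2, 5 days — not constant, but cyclic with period 2.
The events fall on every Friday and Sunday.
The following Sunday is Feb 7 2021.
The following Friday is Feb 12 2021.
Next Sunday: Feb 14 2021.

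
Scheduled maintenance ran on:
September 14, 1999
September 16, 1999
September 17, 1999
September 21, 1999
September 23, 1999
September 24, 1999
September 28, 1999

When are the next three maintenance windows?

Every event lands on a Tuesday or Thursday or Friday (gaps cycle 2, 1, 4, 2, 1, 4).
So the schedule is: every Tuesday, Thursday and Friday.
Next Thursday: September 30, 1999.
The following Friday is October 1, 1999.
Next Tuesday: October 5, 1999.

September 30, 1999; October 1, 1999; October 5, 1999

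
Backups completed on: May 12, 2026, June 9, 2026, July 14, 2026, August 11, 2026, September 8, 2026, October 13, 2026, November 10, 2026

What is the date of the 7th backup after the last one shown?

June 8, 2027

All dates are Tuesdays, 28, 35, 28, 28, 35, 28 days apart.
Specifically, the 2nd Tuesday of each month.
2nd Tuesday of December 2026: December 8, 2026.
2nd Tuesday of January 2027: January 12, 2027.
2nd Tuesday of February 2027: February 9, 2027.
March 2027 — 2nd Tuesday is March 9, 2027.
April 2027 — 2nd Tuesday is April 13, 2027.
May 2027 — 2nd Tuesday is May 11, 2027.
2nd Tuesday of June 2027: June 8, 2027.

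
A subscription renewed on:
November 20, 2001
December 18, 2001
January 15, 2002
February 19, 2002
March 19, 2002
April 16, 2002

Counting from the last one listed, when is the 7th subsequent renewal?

Gaps: 28, 28, 35, 28, 28 days — a mix of 28 and 35. Every date is a Tuesday.
Each is the 3rd Tuesday of its month.
May 2002 — 3rd Tuesday is May 21, 2002.
June 2002 — 3rd Tuesday is June 18, 2002.
3rd Tuesday of July 2002: July 16, 2002.
3rd Tuesday of August 2002: August 20, 2002.
September 2002 — 3rd Tuesday is September 17, 2002.
3rd Tuesday of October 2002: October 15, 2002.
November 2002 — 3rd Tuesday is November 19, 2002.

November 19, 2002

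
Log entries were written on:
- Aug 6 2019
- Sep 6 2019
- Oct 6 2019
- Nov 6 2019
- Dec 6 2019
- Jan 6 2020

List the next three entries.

Each date is the 6th; the gaps (31, 30, 31, 30, 31) track the month lengths.
The rule is the 6th of each month.
February 2020: Feb 6 2020.
March 2020: Mar 6 2020.
April 2020: Apr 6 2020.

Feb 6 2020, Mar 6 2020, Apr 6 2020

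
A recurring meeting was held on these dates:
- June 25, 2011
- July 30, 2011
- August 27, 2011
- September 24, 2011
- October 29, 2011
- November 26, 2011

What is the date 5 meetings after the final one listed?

April 28, 2012

Every date is a Saturday; gaps 35, 28, 28, 35, 28 days.
Each is the last Saturday of its month (at least one falls on the 29th or later, ruling out '4th Saturday').
December 2011 ends with Saturday December 31, 2011.
January 2012 ends with Saturday January 28, 2012.
February 2012 ends with Saturday February 25, 2012.
Last Saturday of March 2012: March 31, 2012.
Last Saturday of April 2012: April 28, 2012.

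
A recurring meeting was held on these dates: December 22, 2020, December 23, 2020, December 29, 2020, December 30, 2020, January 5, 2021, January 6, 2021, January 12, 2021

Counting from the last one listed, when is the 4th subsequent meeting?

The gap pattern 1, 6, 1, 6, 1, 6 repeats every 2 events.
These are the Tuesdays and Wednesdays of each week.
The following Wednesday is January 13, 2021.
Next Tuesday: January 19, 2021.
Next Wednesday: January 20, 2021.
Next Tuesday: January 26, 2021.

January 26, 2021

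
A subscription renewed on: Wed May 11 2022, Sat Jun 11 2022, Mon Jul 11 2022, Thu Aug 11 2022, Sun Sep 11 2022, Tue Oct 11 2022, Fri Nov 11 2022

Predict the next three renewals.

Sun Dec 11 2022, Wed Jan 11 2023, Sat Feb 11 2023

Each date is the 11th; the gaps (31, 30, 31, 31, 30, 31) track the month lengths.
The rule is the 11th of each month.
December 2022: Sun Dec 11 2022.
Next: January 2023 → Wed Jan 11 2023.
February 2023: Sat Feb 11 2023.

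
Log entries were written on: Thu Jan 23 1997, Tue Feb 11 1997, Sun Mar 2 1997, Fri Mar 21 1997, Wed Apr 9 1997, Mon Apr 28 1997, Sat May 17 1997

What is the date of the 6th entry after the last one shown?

The spacing is 19, 19, 19, 19, 19, 19 days — always 19 days.
Sat May 17 1997 + 19 days = Thu Jun 5 1997.
Thu Jun 5 1997 + 19 days = Tue Jun 24 1997.
Tue Jun 24 1997 + 19 days = Sun Jul 13 1997.
Sun Jul 13 1997 + 19 days = Fri Aug 1 1997.
Fri Aug 1 1997 + 19 days = Wed Aug 20 1997.
Wed Aug 20 1997 + 19 days = Mon Sep 8 1997.

Mon Sep 8 1997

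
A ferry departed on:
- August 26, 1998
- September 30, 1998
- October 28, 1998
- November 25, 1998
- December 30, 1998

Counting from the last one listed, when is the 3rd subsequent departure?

March 31, 1999

All Wednesdays; the gaps (35, 28, 28, 35) vary with month length.
This is the last Wednesday of each month.
Last Wednesday of January 1999: January 27, 1999.
February 1999 ends with Wednesday February 24, 1999.
Last Wednesday of March 1999: March 31, 1999.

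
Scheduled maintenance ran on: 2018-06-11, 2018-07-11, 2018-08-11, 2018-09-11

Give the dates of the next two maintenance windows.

2018-10-11, 2018-11-11

The day-of-month is always 11 (30, 31, 31 days between events).
So this recurs on the 11th of each month.
Next: October 2018 → 2018-10-11.
Next: November 2018 → 2018-11-11.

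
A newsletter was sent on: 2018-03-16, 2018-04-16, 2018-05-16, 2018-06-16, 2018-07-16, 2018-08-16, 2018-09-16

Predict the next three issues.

2018-10-16, 2018-11-16, 2018-12-16

Gaps: 31, 30, 31, 30, 31, 31 days — not constant. Every event is on the 16th of the month.
Pattern: the 16th of each month.
Next: October 2018 → 2018-10-16.
Next: November 2018 → 2018-11-16.
Next: December 2018 → 2018-12-16.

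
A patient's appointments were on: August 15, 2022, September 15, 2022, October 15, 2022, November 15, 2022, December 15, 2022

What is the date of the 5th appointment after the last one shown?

May 15, 2023

The day-of-month is always 15 (31, 30, 31, 30 days between events).
So this recurs on the 15th of each month.
January 2023: January 15, 2023.
Next: February 2023 → February 15, 2023.
March 2023: March 15, 2023.
April 2023: April 15, 2023.
Next: May 2023 → May 15, 2023.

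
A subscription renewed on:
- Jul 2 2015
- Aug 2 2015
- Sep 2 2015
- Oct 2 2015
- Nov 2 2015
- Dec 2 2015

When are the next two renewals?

Jan 2 2016, Feb 2 2016

Gaps: 31, 31, 30, 31, 30 days — not constant. Every event is on the 2nd of the month.
Pattern: the 2nd of each month.
Next: January 2016 → Jan 2 2016.
Next: February 2016 → Feb 2 2016.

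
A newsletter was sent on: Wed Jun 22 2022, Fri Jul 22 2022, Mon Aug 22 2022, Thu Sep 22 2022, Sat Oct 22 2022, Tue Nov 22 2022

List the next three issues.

Thu Dec 22 2022, Sun Jan 22 2023, Wed Feb 22 2023

Each date is the 22nd; the gaps (30, 31, 31, 30, 31) track the month lengths.
The rule is the 22nd of each month.
Next: December 2022 → Thu Dec 22 2022.
January 2023: Sun Jan 22 2023.
February 2023: Wed Feb 22 2023.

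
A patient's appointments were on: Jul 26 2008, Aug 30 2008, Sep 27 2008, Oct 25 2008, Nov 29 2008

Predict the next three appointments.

These are Saturdays with 35, 28, 28, 35-day gaps.
Each is the final Saturday of its month — Aug 30 2008 is past the 28th, so '4th Saturday' doesn't fit.
December 2008 ends with Saturday Dec 27 2008.
January 2009 ends with Saturday Jan 31 2009.
Last Saturday of February 2009: Feb 28 2009.

Dec 27 2008, Jan 31 2009, Feb 28 2009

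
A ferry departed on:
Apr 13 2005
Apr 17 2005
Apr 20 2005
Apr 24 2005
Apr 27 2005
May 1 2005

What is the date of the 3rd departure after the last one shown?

May 11 2005

Gaps: 4, 3, 4, 3, 4 days — not constant, but cyclic with period 2.
The events fall on every Wednesday and Sunday.
The following Wednesday is May 4 2005.
The following Sunday is May 8 2005.
The following Wednesday is May 11 2005.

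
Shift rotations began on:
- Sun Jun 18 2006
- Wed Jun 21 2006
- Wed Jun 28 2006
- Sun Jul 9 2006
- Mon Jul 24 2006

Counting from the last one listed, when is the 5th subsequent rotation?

Wed Dec 6 2006

Gaps: 3, 7, 11, 15 days — each gap is 4 larger than the previous one.
Next gap: 19 days. Mon Jul 24 2006 + 19 days = Sat Aug 12 2006.
Next gap: 23 days. Sat Aug 12 2006 + 23 days = Mon Sep 4 2006.
Next gap: 27 days. Mon Sep 4 2006 + 27 days = Sun Oct 1 2006.
Next gap: 31 days. Sun Oct 1 2006 + 31 days = Wed Nov 1 2006.
Next gap: 35 days. Wed Nov 1 2006 + 35 days = Wed Dec 6 2006.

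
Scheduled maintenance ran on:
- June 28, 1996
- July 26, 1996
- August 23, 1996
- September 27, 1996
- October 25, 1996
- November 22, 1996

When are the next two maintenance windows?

December 27, 1996; January 24, 1997

Gaps: 28, 28, 35, 28, 28 days — a mix of 28 and 35. Every date is a Friday.
Each is the 4th Friday of its month.
4th Friday of December 1996: December 27, 1996.
January 1997 — 4th Friday is January 24, 1997.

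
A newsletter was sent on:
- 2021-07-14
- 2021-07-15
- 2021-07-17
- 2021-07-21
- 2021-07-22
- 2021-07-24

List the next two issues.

2021-07-28, 2021-07-29

The gap pattern 1, 2, 4, 1, 2 repeats every 3 events.
These are the Wednesdays, Thursdays and Saturdays of each week.
The following Wednesday is 2021-07-28.
The following Thursday is 2021-07-29.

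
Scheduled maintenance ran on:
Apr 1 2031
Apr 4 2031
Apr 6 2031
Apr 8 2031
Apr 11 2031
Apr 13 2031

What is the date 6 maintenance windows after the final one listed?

The gap pattern 3, 2, 2, 3, 2 repeats every 3 events.
These are the Tuesdays, Fridays and Sundays of each week.
The following Tuesday is Apr 15 2031.
Next Friday: Apr 18 2031.
The following Sunday is Apr 20 2031.
The following Tuesday is Apr 22 2031.
The following Friday is Apr 25 2031.
The following Sunday is Apr 27 2031.

Apr 27 2031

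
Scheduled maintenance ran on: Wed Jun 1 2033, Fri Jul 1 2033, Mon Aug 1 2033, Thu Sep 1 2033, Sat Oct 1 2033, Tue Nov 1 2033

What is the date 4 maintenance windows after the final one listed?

Wed Mar 1 2034

The day-of-month is always 1 (30, 31, 31, 30, 31 days between events).
So this recurs on the 1st of each month.
Next: December 2033 → Thu Dec 1 2033.
January 2034: Sun Jan 1 2034.
February 2034: Wed Feb 1 2034.
Next: March 2034 → Wed Mar 1 2034.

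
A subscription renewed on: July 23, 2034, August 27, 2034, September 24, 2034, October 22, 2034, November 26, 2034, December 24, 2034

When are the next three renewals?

All dates are Sundays, 35, 28, 28, 35, 28 days apart.
Specifically, the 4th Sunday of each month.
January 2035 — 4th Sunday is January 28, 2035.
4th Sunday of February 2035: February 25, 2035.
4th Sunday of March 2035: March 25, 2035.

January 28, 2035; February 25, 2035; March 25, 2035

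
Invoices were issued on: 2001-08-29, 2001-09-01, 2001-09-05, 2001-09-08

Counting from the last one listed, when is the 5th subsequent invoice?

Gaps: 3, 4, 3 days — not constant, but cyclic with period 2.
The events fall on every Wednesday and Saturday.
The following Wednesday is 2001-09-12.
Next Saturday: 2001-09-15.
The following Wednesday is 2001-09-19.
The following Saturday is 2001-09-22.
Next Wednesday: 2001-09-26.

2001-09-26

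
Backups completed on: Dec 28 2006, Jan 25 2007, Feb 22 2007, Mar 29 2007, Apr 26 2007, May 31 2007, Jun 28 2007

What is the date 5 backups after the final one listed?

Nov 29 2007

These are Thursdays with 28, 28, 35, 28, 35, 28-day gaps.
Each is the final Thursday of its month — Mar 29 2007 is past the 28th, so '4th Thursday' doesn't fit.
Last Thursday of July 2007: Jul 26 2007.
August 2007 ends with Thursday Aug 30 2007.
September 2007 ends with Thursday Sep 27 2007.
Last Thursday of October 2007: Oct 25 2007.
Last Thursday of November 2007: Nov 29 2007.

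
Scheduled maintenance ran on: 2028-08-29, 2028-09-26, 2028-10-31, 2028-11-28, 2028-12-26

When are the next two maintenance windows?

Every date is a Tuesday; gaps 28, 35, 28, 28 days.
Each is the last Tuesday of its month (at least one falls on the 29th or later, ruling out '4th Tuesday').
January 2029 ends with Tuesday 2029-01-30.
Last Tuesday of February 2029: 2029-02-27.

2029-01-30, 2029-02-27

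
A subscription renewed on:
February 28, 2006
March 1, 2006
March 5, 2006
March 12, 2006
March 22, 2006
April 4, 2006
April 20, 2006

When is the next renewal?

Intervals are 1, 4, 7, 10, 13, 16 days — an arithmetic progression with common difference 3.
Next gap: 19 days. April 20, 2006 + 19 days = May 9, 2006.

May 9, 2006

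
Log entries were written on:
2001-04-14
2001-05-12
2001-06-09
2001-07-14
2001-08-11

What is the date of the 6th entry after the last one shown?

These are Saturdays at 28- or 35-day spacing (28, 28, 35, 28).
The pattern: 2nd Saturday of the month.
September 2001 — 2nd Saturday is 2001-09-08.
October 2001 — 2nd Saturday is 2001-10-13.
November 2001 — 2nd Saturday is 2001-11-10.
December 2001 — 2nd Saturday is 2001-12-08.
2nd Saturday of January 2002: 2002-01-12.
February 2002 — 2nd Saturday is 2002-02-09.

2002-02-09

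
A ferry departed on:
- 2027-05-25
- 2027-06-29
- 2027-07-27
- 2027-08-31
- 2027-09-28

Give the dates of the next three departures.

Every date is a Tuesday; gaps 35, 28, 35, 28 days.
Each is the last Tuesday of its month (at least one falls on the 29th or later, ruling out '4th Tuesday').
Last Tuesday of October 2027: 2027-10-26.
Last Tuesday of November 2027: 2027-11-30.
Last Tuesday of December 2027: 2027-12-28.

2027-10-26, 2027-11-30, 2027-12-28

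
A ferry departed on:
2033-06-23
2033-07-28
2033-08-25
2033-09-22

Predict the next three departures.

2033-10-27, 2033-11-24, 2033-12-22

Gaps: 35, 28, 28 days — a mix of 28 and 35. Every date is a Thursday.
Each is the 4th Thursday of its month.
October 2033 — 4th Thursday is 2033-10-27.
November 2033 — 4th Thursday is 2033-11-24.
December 2033 — 4th Thursday is 2033-12-22.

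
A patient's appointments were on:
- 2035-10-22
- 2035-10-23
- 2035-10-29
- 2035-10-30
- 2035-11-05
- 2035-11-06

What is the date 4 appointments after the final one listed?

2035-11-20

The gap pattern 1, 6, 1, 6, 1 repeats every 2 events.
These are the Mondays and Tuesdays of each week.
The following Monday is 2035-11-12.
Next Tuesday: 2035-11-13.
The following Monday is 2035-11-19.
Next Tuesday: 2035-11-20.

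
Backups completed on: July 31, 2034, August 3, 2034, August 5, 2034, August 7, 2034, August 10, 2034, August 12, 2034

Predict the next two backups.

August 14, 2034; August 17, 2034

Every event lands on a Monday or Thursday or Saturday (gaps cycle 3, 2, 2, 3, 2).
So the schedule is: every Monday, Thursday and Saturday.
The following Monday is August 14, 2034.
Next Thursday: August 17, 2034.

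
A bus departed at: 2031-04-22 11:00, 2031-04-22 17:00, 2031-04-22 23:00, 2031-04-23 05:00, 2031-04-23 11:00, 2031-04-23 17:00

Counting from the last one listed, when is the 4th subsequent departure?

The interval is a steady 6 hours (6, 6, 6, 6, 6).
2031-04-23 17:00 + 6 h = 2031-04-23 23:00.
2031-04-23 23:00 + 6 h = 2031-04-24 05:00.
2031-04-24 05:00 + 6 h = 2031-04-24 11:00.
2031-04-24 11:00 + 6 h = 2031-04-24 17:00.

2031-04-24 17:00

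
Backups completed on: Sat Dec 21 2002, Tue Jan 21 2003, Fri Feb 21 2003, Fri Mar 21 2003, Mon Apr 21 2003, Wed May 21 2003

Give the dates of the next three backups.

Sat Jun 21 2003, Mon Jul 21 2003, Thu Aug 21 2003

Each date is the 21st; the gaps (31, 31, 28, 31, 30) track the month lengths.
The rule is the 21st of each month.
June 2003: Sat Jun 21 2003.
July 2003: Mon Jul 21 2003.
August 2003: Thu Aug 21 2003.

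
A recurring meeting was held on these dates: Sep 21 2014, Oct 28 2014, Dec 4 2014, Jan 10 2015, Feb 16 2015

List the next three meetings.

Mar 25 2015, May 1 2015, Jun 7 2015

The spacing is 37, 37, 37, 37 days — always 37 days.
Feb 16 2015 + 37 days = Mar 25 2015.
Mar 25 2015 + 37 days = May 1 2015.
May 1 2015 + 37 days = Jun 7 2015.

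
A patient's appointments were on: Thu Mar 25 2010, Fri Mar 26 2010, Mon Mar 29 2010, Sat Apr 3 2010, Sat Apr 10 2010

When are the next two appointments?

Intervals are 1, 3, 5, 7 days — an arithmetic progression with common difference 2.
Next gap: 9 days. Sat Apr 10 2010 + 9 days = Mon Apr 19 2010.
Next gap: 11 days. Mon Apr 19 2010 + 11 days = Fri Apr 30 2010.

Mon Apr 19 2010, Fri Apr 30 2010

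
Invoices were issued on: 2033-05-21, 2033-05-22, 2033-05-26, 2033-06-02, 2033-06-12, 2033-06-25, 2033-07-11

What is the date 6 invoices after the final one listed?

The spacing grows by 3 each time: 1, 4, 7, 10, 13, 16 days.
Next gap: 19 days. 2033-07-11 + 19 days = 2033-07-30.
Next gap: 22 days. 2033-07-30 + 22 days = 2033-08-21.
Next gap: 25 days. 2033-08-21 + 25 days = 2033-09-15.
Next gap: 28 days. 2033-09-15 + 28 days = 2033-10-13.
Next gap: 31 days. 2033-10-13 + 31 days = 2033-11-13.
Next gap: 34 days. 2033-11-13 + 34 days = 2033-12-17.

2033-12-17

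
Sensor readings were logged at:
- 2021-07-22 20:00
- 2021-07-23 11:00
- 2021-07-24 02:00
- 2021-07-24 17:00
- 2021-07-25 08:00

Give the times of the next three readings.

The interval is a steady 15 hours (15, 15, 15, 15).
2021-07-25 08:00 + 15 h = 2021-07-25 23:00.
2021-07-25 23:00 + 15 h = 2021-07-26 14:00.
2021-07-26 14:00 + 15 h = 2021-07-27 05:00.

2021-07-25 23:00, 2021-07-26 14:00, 2021-07-27 05:00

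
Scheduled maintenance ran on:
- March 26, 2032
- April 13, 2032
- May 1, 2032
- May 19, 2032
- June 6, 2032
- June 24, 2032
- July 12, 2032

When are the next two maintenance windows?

Every event comes 18 days after the last (18, 18, 18, 18, 18, 18).
July 12, 2032 + 18 days = July 30, 2032.
July 30, 2032 + 18 days = August 17, 2032.

July 30, 2032; August 17, 2032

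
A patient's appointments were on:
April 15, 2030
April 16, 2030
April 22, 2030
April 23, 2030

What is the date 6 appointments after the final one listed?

May 14, 2030

The gap pattern 1, 6, 1 repeats every 2 events.
These are the Mondays and Tuesdays of each week.
Next Monday: April 29, 2030.
The following Tuesday is April 30, 2030.
Next Monday: May 6, 2030.
Next Tuesday: May 7, 2030.
Next Monday: May 13, 2030.
The following Tuesday is May 14, 2030.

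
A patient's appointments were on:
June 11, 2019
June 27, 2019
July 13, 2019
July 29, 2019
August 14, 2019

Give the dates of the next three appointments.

Every event comes 16 days after the last (16, 16, 16, 16).
August 14, 2019 + 16 days = August 30, 2019.
August 30, 2019 + 16 days = September 15, 2019.
September 15, 2019 + 16 days = October 1, 2019.

August 30, 2019; September 15, 2019; October 1, 2019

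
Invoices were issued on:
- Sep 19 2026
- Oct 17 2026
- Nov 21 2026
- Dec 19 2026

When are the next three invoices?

Jan 16 2027, Feb 20 2027, Mar 20 2027

These are Saturdays at 28- or 35-day spacing (28, 35, 28).
The pattern: 3rd Saturday of the month.
January 2027 — 3rd Saturday is Jan 16 2027.
3rd Saturday of February 2027: Feb 20 2027.
3rd Saturday of March 2027: Mar 20 2027.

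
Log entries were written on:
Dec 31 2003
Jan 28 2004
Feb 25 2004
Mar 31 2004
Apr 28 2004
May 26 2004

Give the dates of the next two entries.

All Wednesdays; the gaps (28, 28, 35, 28, 28) vary with month length.
This is the last Wednesday of each month.
Last Wednesday of June 2004: Jun 30 2004.
Last Wednesday of July 2004: Jul 28 2004.

Jun 30 2004, Jul 28 2004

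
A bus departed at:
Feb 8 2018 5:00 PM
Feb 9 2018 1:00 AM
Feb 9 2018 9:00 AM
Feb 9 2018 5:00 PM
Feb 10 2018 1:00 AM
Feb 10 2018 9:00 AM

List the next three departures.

Feb 10 2018 5:00 PM, Feb 11 2018 1:00 AM, Feb 11 2018 9:00 AM

The interval is a steady 8 hours (8, 8, 8, 8, 8).
Feb 10 2018 9:00 AM + 8 h = Feb 10 2018 5:00 PM.
Feb 10 2018 5:00 PM + 8 h = Feb 11 2018 1:00 AM.
Feb 11 2018 1:00 AM + 8 h = Feb 11 2018 9:00 AM.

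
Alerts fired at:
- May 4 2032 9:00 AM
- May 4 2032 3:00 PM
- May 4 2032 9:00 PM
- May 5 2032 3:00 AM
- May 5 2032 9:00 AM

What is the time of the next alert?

May 5 2032 3:00 PM

Gaps: 6, 6, 6, 6 hours — each event is 6 hours after the previous one.
May 5 2032 9:00 AM + 6 h = May 5 2032 3:00 PM.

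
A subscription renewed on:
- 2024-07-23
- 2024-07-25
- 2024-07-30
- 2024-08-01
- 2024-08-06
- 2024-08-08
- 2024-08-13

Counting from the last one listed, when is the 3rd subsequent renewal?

Gaps: 2, 5, 2, 5, 2, 5 days — not constant, but cyclic with period 2.
The events fall on every Tuesday and Thursday.
The following Thursday is 2024-08-15.
The following Tuesday is 2024-08-20.
The following Thursday is 2024-08-22.

2024-08-22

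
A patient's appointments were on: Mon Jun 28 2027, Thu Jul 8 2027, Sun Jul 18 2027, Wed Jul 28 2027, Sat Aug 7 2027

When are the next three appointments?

Tue Aug 17 2027, Fri Aug 27 2027, Mon Sep 6 2027

The spacing is 10, 10, 10, 10 days — always 10 days.
Sat Aug 7 2027 + 10 days = Tue Aug 17 2027.
Tue Aug 17 2027 + 10 days = Fri Aug 27 2027.
Fri Aug 27 2027 + 10 days = Mon Sep 6 2027.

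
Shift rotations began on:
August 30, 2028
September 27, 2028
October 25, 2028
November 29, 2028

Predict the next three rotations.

These are Wednesdays with 28, 28, 35-day gaps.
Each is the final Wednesday of its month — August 30, 2028 is past the 28th, so '4th Wednesday' doesn't fit.
December 2028 ends with Wednesday December 27, 2028.
Last Wednesday of January 2029: January 31, 2029.
Last Wednesday of February 2029: February 28, 2029.

December 27, 2028; January 31, 2029; February 28, 2029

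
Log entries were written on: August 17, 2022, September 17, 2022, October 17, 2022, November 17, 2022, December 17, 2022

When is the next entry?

The day-of-month is always 17 (31, 30, 31, 30 days between events).
So this recurs on the 17th of each month.
January 2023: January 17, 2023.

January 17, 2023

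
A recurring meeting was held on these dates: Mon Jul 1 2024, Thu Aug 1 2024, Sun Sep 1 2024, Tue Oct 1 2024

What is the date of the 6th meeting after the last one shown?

The day-of-month is always 1 (31, 31, 30 days between events).
So this recurs on the 1st of each month.
November 2024: Fri Nov 1 2024.
December 2024: Sun Dec 1 2024.
January 2025: Wed Jan 1 2025.
February 2025: Sat Feb 1 2025.
March 2025: Sat Mar 1 2025.
April 2025: Tue Apr 1 2025.

Tue Apr 1 2025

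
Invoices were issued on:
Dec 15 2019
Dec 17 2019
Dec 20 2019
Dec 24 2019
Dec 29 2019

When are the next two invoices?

The spacing grows by 1 each time: 2, 3, 4, 5 days.
Next gap: 6 days. Dec 29 2019 + 6 days = Jan 4 2020.
Next gap: 7 days. Jan 4 2020 + 7 days = Jan 11 2020.

Jan 4 2020, Jan 11 2020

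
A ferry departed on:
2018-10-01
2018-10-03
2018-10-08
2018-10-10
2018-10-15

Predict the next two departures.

Gaps: 2, 5, 2, 5 days — not constant, but cyclic with period 2.
The events fall on every Monday and Wednesday.
The following Wednesday is 2018-10-17.
The following Monday is 2018-10-22.

2018-10-17, 2018-10-22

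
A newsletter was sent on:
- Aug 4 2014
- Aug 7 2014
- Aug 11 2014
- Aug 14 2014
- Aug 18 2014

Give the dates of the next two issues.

Every event lands on a Monday or Thursday (gaps cycle 3, 4, 3, 4).
So the schedule is: every Monday and Thursday.
The following Thursday is Aug 21 2014.
Next Monday: Aug 25 2014.

Aug 21 2014, Aug 25 2014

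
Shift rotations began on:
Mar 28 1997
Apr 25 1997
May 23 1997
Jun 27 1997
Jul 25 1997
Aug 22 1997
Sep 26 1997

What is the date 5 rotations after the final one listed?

Feb 27 1998

These are Fridays at 28- or 35-day spacing (28, 28, 35, 28, 28, 35).
The pattern: 4th Friday of the month.
October 1997 — 4th Friday is Oct 24 1997.
November 1997 — 4th Friday is Nov 28 1997.
4th Friday of December 1997: Dec 26 1997.
January 1998 — 4th Friday is Jan 23 1998.
4th Friday of February 1998: Feb 27 1998.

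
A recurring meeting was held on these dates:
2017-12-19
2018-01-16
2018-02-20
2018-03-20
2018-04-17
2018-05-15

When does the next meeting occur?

Gaps: 28, 35, 28, 28, 28 days — a mix of 28 and 35. Every date is a Tuesday.
Each is the 3rd Tuesday of its month.
3rd Tuesday of June 2018: 2018-06-19.

2018-06-19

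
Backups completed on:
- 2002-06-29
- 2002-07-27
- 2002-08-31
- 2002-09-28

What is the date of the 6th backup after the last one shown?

Every date is a Saturday; gaps 28, 35, 28 days.
Each is the last Saturday of its month (at least one falls on the 29th or later, ruling out '4th Saturday').
October 2002 ends with Saturday 2002-10-26.
Last Saturday of November 2002: 2002-11-30.
December 2002 ends with Saturday 2002-12-28.
January 2003 ends with Saturday 2003-01-25.
February 2003 ends with Saturday 2003-02-22.
Last Saturday of March 2003: 2003-03-29.

2003-03-29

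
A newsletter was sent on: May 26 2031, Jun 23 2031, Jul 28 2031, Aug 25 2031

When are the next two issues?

Sep 22 2031, Oct 27 2031

These are Mondays at 28- or 35-day spacing (28, 35, 28).
The pattern: 4th Monday of the month.
September 2031 — 4th Monday is Sep 22 2031.
October 2031 — 4th Monday is Oct 27 2031.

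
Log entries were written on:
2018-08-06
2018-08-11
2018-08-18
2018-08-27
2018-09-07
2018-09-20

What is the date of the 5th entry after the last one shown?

2018-12-24

The spacing grows by 2 each time: 5, 7, 9, 11, 13 days.
Next gap: 15 days. 2018-09-20 + 15 days = 2018-10-05.
Next gap: 17 days. 2018-10-05 + 17 days = 2018-10-22.
Next gap: 19 days. 2018-10-22 + 19 days = 2018-11-10.
Next gap: 21 days. 2018-11-10 + 21 days = 2018-12-01.
Next gap: 23 days. 2018-12-01 + 23 days = 2018-12-24.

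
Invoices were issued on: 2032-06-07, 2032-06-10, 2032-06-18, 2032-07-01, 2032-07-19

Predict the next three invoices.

2032-08-11, 2032-09-08, 2032-10-11

The spacing grows by 5 each time: 3, 8, 13, 18 days.
Next gap: 23 days. 2032-07-19 + 23 days = 2032-08-11.
Next gap: 28 days. 2032-08-11 + 28 days = 2032-09-08.
Next gap: 33 days. 2032-09-08 + 33 days = 2032-10-11.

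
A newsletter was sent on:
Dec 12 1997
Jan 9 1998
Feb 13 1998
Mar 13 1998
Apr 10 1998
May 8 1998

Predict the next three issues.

Jun 12 1998, Jul 10 1998, Aug 14 1998

Gaps: 28, 35, 28, 28, 28 days — a mix of 28 and 35. Every date is a Friday.
Each is the 2nd Friday of its month.
2nd Friday of June 1998: Jun 12 1998.
2nd Friday of July 1998: Jul 10 1998.
2nd Friday of August 1998: Aug 14 1998.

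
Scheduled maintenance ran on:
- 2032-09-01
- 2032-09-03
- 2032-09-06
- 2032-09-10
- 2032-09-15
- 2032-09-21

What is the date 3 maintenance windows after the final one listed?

2032-10-15

The spacing grows by 1 each time: 2, 3, 4, 5, 6 days.
Next gap: 7 days. 2032-09-21 + 7 days = 2032-09-28.
Next gap: 8 days. 2032-09-28 + 8 days = 2032-10-06.
Next gap: 9 days. 2032-10-06 + 9 days = 2032-10-15.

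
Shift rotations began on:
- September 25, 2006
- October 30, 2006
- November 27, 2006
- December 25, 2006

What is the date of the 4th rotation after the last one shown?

These are Mondays with 35, 28, 28-day gaps.
Each is the final Monday of its month — October 30, 2006 is past the 28th, so '4th Monday' doesn't fit.
Last Monday of January 2007: January 29, 2007.
February 2007 ends with Monday February 26, 2007.
March 2007 ends with Monday March 26, 2007.
April 2007 ends with Monday April 30, 2007.

April 30, 2007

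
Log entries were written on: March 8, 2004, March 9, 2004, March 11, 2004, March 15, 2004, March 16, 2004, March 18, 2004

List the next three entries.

March 22, 2004; March 23, 2004; March 25, 2004

The gap pattern 1, 2, 4, 1, 2 repeats every 3 events.
These are the Mondays, Tuesdays and Thursdays of each week.
Next Monday: March 22, 2004.
The following Tuesday is March 23, 2004.
Next Thursday: March 25, 2004.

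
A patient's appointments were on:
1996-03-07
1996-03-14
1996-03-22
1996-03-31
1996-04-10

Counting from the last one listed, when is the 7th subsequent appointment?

1996-07-17

The spacing grows by 1 each time: 7, 8, 9, 10 days.
Next gap: 11 days. 1996-04-10 + 11 days = 1996-04-21.
Next gap: 12 days. 1996-04-21 + 12 days = 1996-05-03.
Next gap: 13 days. 1996-05-03 + 13 days = 1996-05-16.
Next gap: 14 days. 1996-05-16 + 14 days = 1996-05-30.
Next gap: 15 days. 1996-05-30 + 15 days = 1996-06-14.
Next gap: 16 days. 1996-06-14 + 16 days = 1996-06-30.
Next gap: 17 days. 1996-06-30 + 17 days = 1996-07-17.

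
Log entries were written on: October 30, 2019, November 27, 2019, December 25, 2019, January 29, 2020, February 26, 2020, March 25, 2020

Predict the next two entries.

All Wednesdays; the gaps (28, 28, 35, 28, 28) vary with month length.
This is the last Wednesday of each month.
April 2020 ends with Wednesday April 29, 2020.
May 2020 ends with Wednesday May 27, 2020.

April 29, 2020; May 27, 2020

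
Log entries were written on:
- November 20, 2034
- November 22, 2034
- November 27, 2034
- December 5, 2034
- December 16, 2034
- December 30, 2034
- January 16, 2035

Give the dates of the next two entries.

Gaps: 2, 5, 8, 11, 14, 17 days — each gap is 3 larger than the previous one.
Next gap: 20 days. January 16, 2035 + 20 days = February 5, 2035.
Next gap: 23 days. February 5, 2035 + 23 days = February 28, 2035.

February 5, 2035; February 28, 2035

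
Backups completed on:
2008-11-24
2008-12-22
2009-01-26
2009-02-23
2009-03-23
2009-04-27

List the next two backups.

2009-05-25, 2009-06-22

These are Mondays at 28- or 35-day spacing (28, 35, 28, 28, 35).
The pattern: 4th Monday of the month.
4th Monday of May 2009: 2009-05-25.
June 2009 — 4th Monday is 2009-06-22.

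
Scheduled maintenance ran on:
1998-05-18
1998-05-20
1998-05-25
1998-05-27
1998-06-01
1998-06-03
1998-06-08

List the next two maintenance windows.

Gaps: 2, 5, 2, 5, 2, 5 days — not constant, but cyclic with period 2.
The events fall on every Monday and Wednesday.
Next Wednesday: 1998-06-10.
The following Monday is 1998-06-15.

1998-06-10, 1998-06-15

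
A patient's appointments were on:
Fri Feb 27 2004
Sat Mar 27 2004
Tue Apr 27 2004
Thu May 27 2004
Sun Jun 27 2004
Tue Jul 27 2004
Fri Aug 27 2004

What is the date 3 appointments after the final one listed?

The day-of-month is always 27 (29, 31, 30, 31, 30, 31 days between events).
So this recurs on the 27th of each month.
September 2004: Mon Sep 27 2004.
October 2004: Wed Oct 27 2004.
November 2004: Sat Nov 27 2004.

Sat Nov 27 2004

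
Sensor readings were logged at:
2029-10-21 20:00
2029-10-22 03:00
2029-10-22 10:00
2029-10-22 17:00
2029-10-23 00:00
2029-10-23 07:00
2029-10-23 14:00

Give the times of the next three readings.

Spacing: 7, 7, 7, 7, 7, 7 h — constant 7 h.
2029-10-23 14:00 + 7 h = 2029-10-23 21:00.
2029-10-23 21:00 + 7 h = 2029-10-24 04:00.
2029-10-24 04:00 + 7 h = 2029-10-24 11:00.

2029-10-23 21:00, 2029-10-24 04:00, 2029-10-24 11:00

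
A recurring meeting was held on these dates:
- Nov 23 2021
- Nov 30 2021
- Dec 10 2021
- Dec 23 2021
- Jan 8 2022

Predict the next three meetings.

Jan 27 2022, Feb 18 2022, Mar 15 2022

Gaps: 7, 10, 13, 16 days — each gap is 3 larger than the previous one.
Next gap: 19 days. Jan 8 2022 + 19 days = Jan 27 2022.
Next gap: 22 days. Jan 27 2022 + 22 days = Feb 18 2022.
Next gap: 25 days. Feb 18 2022 + 25 days = Mar 15 2022.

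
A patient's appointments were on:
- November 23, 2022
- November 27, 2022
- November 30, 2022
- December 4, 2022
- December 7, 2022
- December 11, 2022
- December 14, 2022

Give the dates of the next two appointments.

The gap pattern 4, 3, 4, 3, 4, 3 repeats every 2 events.
These are the Wednesdays and Sundays of each week.
The following Sunday is December 18, 2022.
Next Wednesday: December 21, 2022.

December 18, 2022; December 21, 2022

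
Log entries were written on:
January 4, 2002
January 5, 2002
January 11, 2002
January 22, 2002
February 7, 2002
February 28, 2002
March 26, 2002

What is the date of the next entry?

April 26, 2002

Intervals are 1, 6, 11, 16, 21, 26 days — an arithmetic progression with common difference 5.
Next gap: 31 days. March 26, 2002 + 31 days = April 26, 2002.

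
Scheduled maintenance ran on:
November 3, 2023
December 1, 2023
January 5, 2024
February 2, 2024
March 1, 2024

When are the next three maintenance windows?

All dates are Fridays, 28, 35, 28, 28 days apart.
Specifically, the 1st Friday of each month.
April 2024 — 1st Friday is April 5, 2024.
May 2024 — 1st Friday is May 3, 2024.
1st Friday of June 2024: June 7, 2024.

April 5, 2024; May 3, 2024; June 7, 2024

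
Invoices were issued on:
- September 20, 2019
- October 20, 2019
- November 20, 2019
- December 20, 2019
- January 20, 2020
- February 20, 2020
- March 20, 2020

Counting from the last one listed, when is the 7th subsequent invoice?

October 20, 2020

Each date is the 20th; the gaps (30, 31, 30, 31, 31, 29) track the month lengths.
The rule is the 20th of each month.
April 2020: April 20, 2020.
Next: May 2020 → May 20, 2020.
June 2020: June 20, 2020.
Next: July 2020 → July 20, 2020.
August 2020: August 20, 2020.
Next: September 2020 → September 20, 2020.
Next: October 2020 → October 20, 2020.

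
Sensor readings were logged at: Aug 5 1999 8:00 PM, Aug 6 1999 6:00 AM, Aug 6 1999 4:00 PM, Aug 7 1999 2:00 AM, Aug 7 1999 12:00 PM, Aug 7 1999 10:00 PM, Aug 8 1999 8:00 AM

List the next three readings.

Aug 8 1999 6:00 PM, Aug 9 1999 4:00 AM, Aug 9 1999 2:00 PM

The interval is a steady 10 hours (10, 10, 10, 10, 10, 10).
Aug 8 1999 8:00 AM + 10 h = Aug 8 1999 6:00 PM.
Aug 8 1999 6:00 PM + 10 h = Aug 9 1999 4:00 AM.
Aug 9 1999 4:00 AM + 10 h = Aug 9 1999 2:00 PM.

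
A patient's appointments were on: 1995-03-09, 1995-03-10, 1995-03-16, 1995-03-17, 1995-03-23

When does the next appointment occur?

Every event lands on a Thursday or Friday (gaps cycle 1, 6, 1, 6).
So the schedule is: every Thursday and Friday.
Next Friday: 1995-03-24.

1995-03-24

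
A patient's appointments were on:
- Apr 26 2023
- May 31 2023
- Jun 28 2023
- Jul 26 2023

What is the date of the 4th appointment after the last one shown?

All Wednesdays; the gaps (35, 28, 28) vary with month length.
This is the last Wednesday of each month.
Last Wednesday of August 2023: Aug 30 2023.
Last Wednesday of September 2023: Sep 27 2023.
October 2023 ends with Wednesday Oct 25 2023.
Last Wednesday of November 2023: Nov 29 2023.

Nov 29 2023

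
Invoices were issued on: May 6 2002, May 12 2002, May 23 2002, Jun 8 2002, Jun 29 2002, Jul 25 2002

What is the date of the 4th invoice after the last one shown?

Dec 26 2002

The spacing grows by 5 each time: 6, 11, 16, 21, 26 days.
Next gap: 31 days. Jul 25 2002 + 31 days = Aug 25 2002.
Next gap: 36 days. Aug 25 2002 + 36 days = Sep 30 2002.
Next gap: 41 days. Sep 30 2002 + 41 days = Nov 10 2002.
Next gap: 46 days. Nov 10 2002 + 46 days = Dec 26 2002.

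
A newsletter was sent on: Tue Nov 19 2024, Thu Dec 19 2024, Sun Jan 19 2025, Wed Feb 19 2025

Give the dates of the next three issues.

Each date is the 19th; the gaps (30, 31, 31) track the month lengths.
The rule is the 19th of each month.
Next: March 2025 → Wed Mar 19 2025.
Next: April 2025 → Sat Apr 19 2025.
Next: May 2025 → Mon May 19 2025.

Wed Mar 19 2025, Sat Apr 19 2025, Mon May 19 2025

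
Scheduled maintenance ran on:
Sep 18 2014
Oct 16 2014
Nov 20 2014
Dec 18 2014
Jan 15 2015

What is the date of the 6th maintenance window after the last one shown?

These are Thursdays at 28- or 35-day spacing (28, 35, 28, 28).
The pattern: 3rd Thursday of the month.
3rd Thursday of February 2015: Feb 19 2015.
March 2015 — 3rd Thursday is Mar 19 2015.
April 2015 — 3rd Thursday is Apr 16 2015.
May 2015 — 3rd Thursday is May 21 2015.
June 2015 — 3rd Thursday is Jun 18 2015.
3rd Thursday of July 2015: Jul 16 2015.

Jul 16 2015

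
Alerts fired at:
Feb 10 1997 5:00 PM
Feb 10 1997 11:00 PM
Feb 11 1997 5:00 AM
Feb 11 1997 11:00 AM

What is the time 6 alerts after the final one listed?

Feb 12 1997 11:00 PM

Spacing: 6, 6, 6 h — constant 6 h.
Feb 11 1997 11:00 AM + 6 h = Feb 11 1997 5:00 PM.
Feb 11 1997 5:00 PM + 6 h = Feb 11 1997 11:00 PM.
Feb 11 1997 11:00 PM + 6 h = Feb 12 1997 5:00 AM.
Feb 12 1997 5:00 AM + 6 h = Feb 12 1997 11:00 AM.
Feb 12 1997 11:00 AM + 6 h = Feb 12 1997 5:00 PM.
Feb 12 1997 5:00 PM + 6 h = Feb 12 1997 11:00 PM.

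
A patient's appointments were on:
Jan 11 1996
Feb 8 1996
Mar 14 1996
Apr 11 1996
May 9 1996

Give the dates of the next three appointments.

Jun 13 1996, Jul 11 1996, Aug 8 1996

All dates are Thursdays, 28, 35, 28, 28 days apart.
Specifically, the 2nd Thursday of each month.
2nd Thursday of June 1996: Jun 13 1996.
2nd Thursday of July 1996: Jul 11 1996.
August 1996 — 2nd Thursday is Aug 8 1996.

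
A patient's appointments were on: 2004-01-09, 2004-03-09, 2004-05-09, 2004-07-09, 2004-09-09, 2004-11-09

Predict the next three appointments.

2005-01-09, 2005-03-09, 2005-05-09

Each date is the 9th; the gaps (60, 61, 61, 62, 61) track the month lengths.
The rule is the 9th of every 2 months.
January 2005: 2005-01-09.
Next: March 2005 → 2005-03-09.
Next: May 2005 → 2005-05-09.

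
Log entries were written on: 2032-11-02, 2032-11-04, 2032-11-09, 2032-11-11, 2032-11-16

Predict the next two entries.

2032-11-18, 2032-11-23

Every event lands on a Tuesday or Thursday (gaps cycle 2, 5, 2, 5).
So the schedule is: every Tuesday and Thursday.
The following Thursday is 2032-11-18.
Next Tuesday: 2032-11-23.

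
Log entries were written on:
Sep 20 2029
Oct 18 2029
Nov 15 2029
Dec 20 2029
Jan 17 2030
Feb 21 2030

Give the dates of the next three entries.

Mar 21 2030, Apr 18 2030, May 16 2030

These are Thursdays at 28- or 35-day spacing (28, 28, 35, 28, 35).
The pattern: 3rd Thursday of the month.
3rd Thursday of March 2030: Mar 21 2030.
3rd Thursday of April 2030: Apr 18 2030.
3rd Thursday of May 2030: May 16 2030.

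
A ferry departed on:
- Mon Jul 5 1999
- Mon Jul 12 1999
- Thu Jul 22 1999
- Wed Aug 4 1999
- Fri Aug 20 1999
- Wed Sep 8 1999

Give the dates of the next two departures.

Thu Sep 30 1999, Mon Oct 25 1999

Intervals are 7, 10, 13, 16, 19 days — an arithmetic progression with common difference 3.
Next gap: 22 days. Wed Sep 8 1999 + 22 days = Thu Sep 30 1999.
Next gap: 25 days. Thu Sep 30 1999 + 25 days = Mon Oct 25 1999.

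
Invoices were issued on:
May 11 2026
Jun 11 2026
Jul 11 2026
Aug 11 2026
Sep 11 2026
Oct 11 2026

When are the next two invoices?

Nov 11 2026, Dec 11 2026

Each date is the 11th; the gaps (31, 30, 31, 31, 30) track the month lengths.
The rule is the 11th of each month.
November 2026: Nov 11 2026.
December 2026: Dec 11 2026.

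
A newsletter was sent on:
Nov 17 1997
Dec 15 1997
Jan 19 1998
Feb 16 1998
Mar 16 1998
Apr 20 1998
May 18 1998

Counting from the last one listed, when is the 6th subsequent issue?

Gaps: 28, 35, 28, 28, 35, 28 days — a mix of 28 and 35. Every date is a Monday.
Each is the 3rd Monday of its month.
3rd Monday of June 1998: Jun 15 1998.
3rd Monday of July 1998: Jul 20 1998.
August 1998 — 3rd Monday is Aug 17 1998.
September 1998 — 3rd Monday is Sep 21 1998.
October 1998 — 3rd Monday is Oct 19 1998.
November 1998 — 3rd Monday is Nov 16 1998.

Nov 16 1998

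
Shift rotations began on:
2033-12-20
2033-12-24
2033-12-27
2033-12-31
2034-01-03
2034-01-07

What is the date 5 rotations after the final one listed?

Every event lands on a Tuesday or Saturday (gaps cycle 4, 3, 4, 3, 4).
So the schedule is: every Tuesday and Saturday.
The following Tuesday is 2034-01-10.
The following Saturday is 2034-01-14.
Next Tuesday: 2034-01-17.
The following Saturday is 2034-01-21.
Next Tuesday: 2034-01-24.

2034-01-24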